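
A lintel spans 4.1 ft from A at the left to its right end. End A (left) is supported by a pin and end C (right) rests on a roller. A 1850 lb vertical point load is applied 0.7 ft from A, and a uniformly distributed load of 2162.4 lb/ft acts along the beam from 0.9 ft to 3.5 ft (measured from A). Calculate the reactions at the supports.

Resultant of the distributed load: 2162.4 × 2.6 = 5622.24 lb at 2.2 ft from A.
ΣM about A: C_y·4.1 − 1850·0.7 − (2162.4·2.6)·2.2 = 0 → C_y = 13663.928/4.1 = 3332.67 ≈ 3333 lb.
ΣF_y = 0: A_y + 3332.67 − 1850 − 2162.4·2.6 = 0 → A_y = 4140 lb.
ΣF_x = 0: no horizontal applied forces, so A_x = 0.

A_x = 0, A_y = 4140 lb, C_y = 3333 lb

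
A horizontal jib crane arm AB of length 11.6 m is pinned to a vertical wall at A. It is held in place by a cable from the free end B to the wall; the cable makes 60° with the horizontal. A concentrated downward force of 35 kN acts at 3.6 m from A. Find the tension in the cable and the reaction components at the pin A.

ΣM about A: T·sin60°·11.6 − 35·3.6 = 0 → T = 126/(11.6·0.866025) = 12.5424 ≈ 12.54 kN.
ΣF_x = 0: A_x − T·cos60° = 0 → A_x = 12.5424 × 0.5 = 6.271 kN.
ΣF_y = 0: A_y + T·sin60° − 35 = 0 → A_y = 35 − 12.5424 × 0.866025 = 24.14 kN.

T = 12.54 kN, A_x = 6.271 kN, A_y = 24.14 kN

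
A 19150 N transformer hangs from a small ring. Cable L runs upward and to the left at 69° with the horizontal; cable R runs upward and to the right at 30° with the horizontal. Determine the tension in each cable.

T_L = 16790 N, T_R = 6948 N

ΣF_x = 0: −T_L·cos69° + T_R·cos30° = 0 → T_R = 0.413808·T_L.
ΣF_y = 0: T_L·sin69° + T_R·sin30° = 19150.
Substitute: T_L·(0.93358 + 0.413808·0.5) = 19150 → T_L = 16791.1 ≈ 16790 N.
Then T_R = 0.413808 × 16791.1 = 6948 N.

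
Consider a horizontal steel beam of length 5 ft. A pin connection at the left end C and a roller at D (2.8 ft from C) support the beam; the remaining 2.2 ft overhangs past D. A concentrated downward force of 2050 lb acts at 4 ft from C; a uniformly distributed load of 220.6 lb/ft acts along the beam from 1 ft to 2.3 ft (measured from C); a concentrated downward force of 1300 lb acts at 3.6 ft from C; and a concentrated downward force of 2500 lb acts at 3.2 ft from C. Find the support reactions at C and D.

C_x = 0, C_y = -1489 lb, D_y = 7626 lb

Resultant of the distributed load: 220.6 × 1.3 = 286.78 lb at 1.65 ft from C.
ΣM about C: D_y·2.8 − 2050·4 − (220.6·1.3)·1.65 − 1300·3.6 − 2500·3.2 = 0 → D_y = 21353.187/2.8 = 7626.14 ≈ 7626 lb.
ΣF_y = 0: C_y + 7626.14 − 2050 − 220.6·1.3 − 1300 − 2500 = 0 → C_y = -1489 lb.
ΣF_x = 0: no horizontal applied forces, so C_x = 0.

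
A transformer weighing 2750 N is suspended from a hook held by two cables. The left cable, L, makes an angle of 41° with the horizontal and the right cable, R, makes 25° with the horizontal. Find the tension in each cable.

ΣF_x = 0: −T_L·cos41° + T_R·cos25° = 0 → T_R = 0.83273·T_L.
ΣF_y = 0: T_L·sin41° + T_R·sin25° = 2750.
Substitute: T_L·(0.656059 + 0.83273·0.422618) = 2750 → T_L = 2728.21 ≈ 2728 N.
Then T_R = 0.83273 × 2728.21 = 2272 N.

T_L = 2728 N, T_R = 2272 N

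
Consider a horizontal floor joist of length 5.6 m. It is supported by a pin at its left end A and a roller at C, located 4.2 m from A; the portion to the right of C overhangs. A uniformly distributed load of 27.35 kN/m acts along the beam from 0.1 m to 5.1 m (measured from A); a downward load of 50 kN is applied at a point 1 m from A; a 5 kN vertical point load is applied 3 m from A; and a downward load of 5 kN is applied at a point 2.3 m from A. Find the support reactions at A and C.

Resultant of the distributed load: 27.35 × 5 = 136.75 kN at 2.6 m from A.
ΣM about A: C_y·4.2 − (27.35·5)·2.6 − 50·1 − 5·3 − 5·2.3 = 0 → C_y = 432.05/4.2 = 102.869 ≈ 102.9 kN.
ΣF_y = 0: A_y + 102.869 − 27.35·5 − 50 − 5 − 5 = 0 → A_y = 93.88 kN.
ΣF_x = 0: no horizontal applied forces, so A_x = 0.

A_x = 0, A_y = 93.88 kN, C_y = 102.9 kN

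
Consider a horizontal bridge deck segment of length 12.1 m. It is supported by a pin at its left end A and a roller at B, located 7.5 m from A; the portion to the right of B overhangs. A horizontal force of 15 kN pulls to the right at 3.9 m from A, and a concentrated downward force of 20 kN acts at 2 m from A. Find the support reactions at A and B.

ΣM about A: B_y·7.5 − 20·2 = 0 → B_y = 40/7.5 = 5.33333 ≈ 5.333 kN.
ΣF_y = 0: A_y + 5.33333 − 20 = 0 → A_y = 14.67 kN.
ΣF_x = 0: A_x + 15 = 0 → A_x = -15.00 kN.

A_x = -15.00 kN, A_y = 14.67 kN, B_y = 5.333 kN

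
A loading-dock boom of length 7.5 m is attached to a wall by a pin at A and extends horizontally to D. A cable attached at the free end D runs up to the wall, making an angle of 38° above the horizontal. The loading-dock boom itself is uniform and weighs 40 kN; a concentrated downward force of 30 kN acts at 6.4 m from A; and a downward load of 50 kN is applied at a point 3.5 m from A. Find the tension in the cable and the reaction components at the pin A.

T = 112.0 kN, A_x = 88.23 kN, A_y = 51.07 kN

ΣM about A: T·sin38°·7.5 − 40·3.75 − 30·6.4 − 50·3.5 = 0 → T = 517/(7.5·0.615661) = 111.966 ≈ 112.0 kN.
ΣF_x = 0: A_x − T·cos38° = 0 → A_x = 111.966 × 0.788011 = 88.23 kN.
ΣF_y = 0: A_y + T·sin38° − 40 − 30 − 50 = 0 → A_y = 120 − 111.966 × 0.615661 = 51.07 kN.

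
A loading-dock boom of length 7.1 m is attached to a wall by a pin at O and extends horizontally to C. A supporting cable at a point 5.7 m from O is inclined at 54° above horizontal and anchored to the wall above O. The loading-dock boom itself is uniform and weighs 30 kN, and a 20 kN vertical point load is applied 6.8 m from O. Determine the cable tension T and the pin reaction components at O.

ΣM about O: T·sin54°·5.7 − 30·3.55 − 20·6.8 = 0 → T = 242.5/(5.7·0.809017) = 52.5871 ≈ 52.59 kN.
ΣF_x = 0: O_x − T·cos54° = 0 → O_x = 52.5871 × 0.587785 = 30.91 kN.
ΣF_y = 0: O_y + T·sin54° − 30 − 20 = 0 → O_y = 50 − 52.5871 × 0.809017 = 7.456 kN.

T = 52.59 kN, O_x = 30.91 kN, O_y = 7.456 kN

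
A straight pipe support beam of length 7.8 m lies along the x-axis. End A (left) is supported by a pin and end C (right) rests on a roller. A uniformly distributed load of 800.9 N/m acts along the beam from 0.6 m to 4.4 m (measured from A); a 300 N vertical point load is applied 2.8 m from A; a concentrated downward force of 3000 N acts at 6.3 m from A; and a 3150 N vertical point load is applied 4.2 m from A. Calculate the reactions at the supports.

Resultant of the distributed load: 800.9 × 3.8 = 3043.42 N at 2.5 m from A.
Moments about A: C_y·7.8 − (800.9·3.8)·2.5 − 300·2.8 − 3000·6.3 − 3150·4.2 = 0 → C_y = 40578.55/7.8 = 5202.38 ≈ 5202 N.
ΣF_y = 0: A_y + 5202.38 − 800.9·3.8 − 300 − 3000 − 3150 = 0 → A_y = 4291 N.
ΣF_x = 0: no horizontal applied forces, so A_x = 0.

A_x = 0, A_y = 4291 N, C_y = 5202 N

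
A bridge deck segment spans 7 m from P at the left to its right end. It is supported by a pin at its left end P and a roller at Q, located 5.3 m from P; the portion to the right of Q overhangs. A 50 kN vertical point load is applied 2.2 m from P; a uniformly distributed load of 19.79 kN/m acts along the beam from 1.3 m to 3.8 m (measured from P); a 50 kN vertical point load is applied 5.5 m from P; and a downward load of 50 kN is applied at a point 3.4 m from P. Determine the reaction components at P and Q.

P_x = 0, P_y = 70.95 kN, Q_y = 128.5 kN

Resultant of the distributed load: 19.79 × 2.5 = 49.475 kN at 2.55 m from P.
Taking moments about P: Q_y·5.3 − 50·2.2 − (19.79·2.5)·2.55 − 50·5.5 − 50·3.4 = 0 → Q_y = 681.16125/5.3 = 128.521 ≈ 128.5 kN.
ΣF_y = 0: P_y + 128.521 − 50 − 19.79·2.5 − 50 − 50 = 0 → P_y = 70.95 kN.
ΣF_x = 0: no horizontal applied forces, so P_x = 0.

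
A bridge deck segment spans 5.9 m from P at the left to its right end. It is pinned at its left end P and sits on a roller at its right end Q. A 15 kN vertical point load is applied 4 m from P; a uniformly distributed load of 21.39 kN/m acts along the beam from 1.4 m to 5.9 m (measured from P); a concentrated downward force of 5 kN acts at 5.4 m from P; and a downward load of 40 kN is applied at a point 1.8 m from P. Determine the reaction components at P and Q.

P_x = 0, P_y = 69.76 kN, Q_y = 86.50 kN

Resultant of the distributed load: 21.39 × 4.5 = 96.255 kN at 3.65 m from P.
Moments about P: Q_y·5.9 − 15·4 − (21.39·4.5)·3.65 − 5·5.4 − 40·1.8 = 0 → Q_y = 510.33075/5.9 = 86.4967 ≈ 86.50 kN.
ΣF_y = 0: P_y + 86.4967 − 15 − 21.39·4.5 − 5 − 40 = 0 → P_y = 69.76 kN.
ΣF_x = 0: no horizontal applied forces, so P_x = 0.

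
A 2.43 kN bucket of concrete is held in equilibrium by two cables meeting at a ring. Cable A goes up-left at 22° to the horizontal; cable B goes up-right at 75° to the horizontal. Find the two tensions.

ΣF_x = 0: −T_A·cos22° + T_B·cos75° = 0 → T_B = 3.58236·T_A.
ΣF_y = 0: T_A·sin22° + T_B·sin75° = 2.43.
Substitute: T_A·(0.374607 + 3.58236·0.965926) = 2.43 → T_A = 0.633654 ≈ 0.6337 kN.
Then T_B = 3.58236 × 0.633654 = 2.270 kN.

T_A = 0.6337 kN, T_B = 2.270 kN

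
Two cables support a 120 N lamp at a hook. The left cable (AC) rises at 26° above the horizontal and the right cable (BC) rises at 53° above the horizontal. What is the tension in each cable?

T_AC = 73.57 N, T_BC = 109.9 N

ΣF_x = 0: −T_AC·cos26° + T_BC·cos53° = 0 → T_BC = 1.49347·T_AC.
ΣF_y = 0: T_AC·sin26° + T_BC·sin53° = 120.
Substitute: T_AC·(0.438371 + 1.49347·0.798636) = 120 → T_AC = 73.5695 ≈ 73.57 N.
Then T_BC = 1.49347 × 73.5695 = 109.9 N.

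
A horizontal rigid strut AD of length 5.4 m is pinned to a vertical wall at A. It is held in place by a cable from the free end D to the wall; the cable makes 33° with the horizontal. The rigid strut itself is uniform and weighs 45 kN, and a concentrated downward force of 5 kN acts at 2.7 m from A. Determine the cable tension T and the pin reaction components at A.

ΣM about A: T·sin33°·5.4 − 45·2.7 − 5·2.7 = 0 → T = 135/(5.4·0.544639) = 45.902 ≈ 45.90 kN.
ΣF_x = 0: A_x − T·cos33° = 0 → A_x = 45.902 × 0.838671 = 38.50 kN.
ΣF_y = 0: A_y + T·sin33° − 45 − 5 = 0 → A_y = 50 − 45.902 × 0.544639 = 25.00 kN.

T = 45.90 kN, A_x = 38.50 kN, A_y = 25.00 kN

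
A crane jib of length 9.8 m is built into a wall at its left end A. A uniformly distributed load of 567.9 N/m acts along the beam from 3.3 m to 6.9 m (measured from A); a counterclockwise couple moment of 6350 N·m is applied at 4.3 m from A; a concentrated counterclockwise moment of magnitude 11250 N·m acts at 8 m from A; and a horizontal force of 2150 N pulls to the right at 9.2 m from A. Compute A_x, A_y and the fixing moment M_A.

A_x = -2150 N, A_y = 2044 N, M_A = -7173 N·m

Resultant of the distributed load: 567.9 × 3.6 = 2044.44 N at 5.1 m from A.
ΣF_x = 0: A_x + 2150 = 0 → A_x = -2150 N.
ΣF_y = 0: A_y − 567.9·3.6 = 0 → A_y = 2044 N.
ΣM about A: M_A − (567.9·3.6)·5.1 + 6350 + 11250 = 0 → M_A = -7173 N·m.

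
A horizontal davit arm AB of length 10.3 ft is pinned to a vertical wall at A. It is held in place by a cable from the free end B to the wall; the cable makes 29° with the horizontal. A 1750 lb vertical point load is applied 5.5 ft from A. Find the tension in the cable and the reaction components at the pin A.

ΣM about A: T·sin29°·10.3 − 1750·5.5 = 0 → T = 9625/(10.3·0.48481) = 1927.49 ≈ 1927 lb.
ΣF_x = 0: A_x − T·cos29° = 0 → A_x = 1927.49 × 0.87462 = 1686 lb.
ΣF_y = 0: A_y + T·sin29° − 1750 = 0 → A_y = 1750 − 1927.49 × 0.48481 = 815.5 lb.

T = 1927 lb, A_x = 1686 lb, A_y = 815.5 lb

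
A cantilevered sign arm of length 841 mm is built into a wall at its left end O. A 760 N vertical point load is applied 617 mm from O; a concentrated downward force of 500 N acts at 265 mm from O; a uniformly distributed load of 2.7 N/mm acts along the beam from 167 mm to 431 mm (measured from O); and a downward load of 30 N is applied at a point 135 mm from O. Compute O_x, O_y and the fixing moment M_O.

O_x = 0, O_y = 2003 N, M_O = 818600 N·mm

Resultant of the distributed load: 2.7 × 264 = 712.8 N at 299 mm from O.
ΣF_x = 0: O_x = 0.
ΣF_y = 0: O_y − 760 − 500 − 2.7·264 − 30 = 0 → O_y = 2003 N.
ΣM about O: M_O − 760·617 − 500·265 − (2.7·264)·299 − 30·135 = 0 → M_O = 818600 N·mm.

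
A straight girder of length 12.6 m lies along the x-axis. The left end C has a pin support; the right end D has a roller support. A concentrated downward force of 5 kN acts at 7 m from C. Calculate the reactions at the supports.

Moments about C: D_y·12.6 − 5·7 = 0 → D_y = 35/12.6 = 2.77778 ≈ 2.778 kN.
ΣF_y = 0: C_y + 2.77778 − 5 = 0 → C_y = 2.222 kN.
ΣF_x = 0: no horizontal applied forces, so C_x = 0.

C_x = 0, C_y = 2.222 kN, D_y = 2.778 kN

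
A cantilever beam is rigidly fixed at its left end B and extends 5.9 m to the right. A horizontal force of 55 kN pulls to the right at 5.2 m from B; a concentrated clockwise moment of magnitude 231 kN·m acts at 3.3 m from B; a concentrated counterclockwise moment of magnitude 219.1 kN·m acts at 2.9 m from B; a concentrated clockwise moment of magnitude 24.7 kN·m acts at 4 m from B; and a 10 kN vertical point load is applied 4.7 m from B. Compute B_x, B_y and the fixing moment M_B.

B_x = -55.00 kN, B_y = 10.00 kN, M_B = 83.60 kN·m

ΣF_x = 0: B_x + 55 = 0 → B_x = -55.00 kN.
ΣF_y = 0: B_y − 10 = 0 → B_y = 10.00 kN.
ΣM about B: M_B − 231 + 219.1 − 24.7 − 10·4.7 = 0 → M_B = 83.60 kN·m.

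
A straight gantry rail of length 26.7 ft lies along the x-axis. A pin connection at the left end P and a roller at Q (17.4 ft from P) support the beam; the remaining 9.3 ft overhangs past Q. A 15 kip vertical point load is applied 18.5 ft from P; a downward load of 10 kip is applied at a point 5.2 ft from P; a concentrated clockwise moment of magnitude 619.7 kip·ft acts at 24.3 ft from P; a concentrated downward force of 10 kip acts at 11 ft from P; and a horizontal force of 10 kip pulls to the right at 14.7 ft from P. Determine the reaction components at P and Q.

ΣM about P: Q_y·17.4 − 15·18.5 − 10·5.2 − 619.7 − 10·11 = 0 → Q_y = 1059.2/17.4 = 60.8736 ≈ 60.87 kip.
ΣF_y = 0: P_y + 60.8736 − 15 − 10 − 10 = 0 → P_y = -25.87 kip.
ΣF_x = 0: P_x + 10 = 0 → P_x = -10.00 kip.

P_x = -10.00 kip, P_y = -25.87 kip, Q_y = 60.87 kip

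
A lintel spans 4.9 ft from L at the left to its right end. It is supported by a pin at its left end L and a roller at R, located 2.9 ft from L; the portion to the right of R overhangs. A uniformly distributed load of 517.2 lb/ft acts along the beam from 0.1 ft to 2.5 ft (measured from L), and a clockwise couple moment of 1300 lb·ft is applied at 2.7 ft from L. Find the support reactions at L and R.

Resultant of the distributed load: 517.2 × 2.4 = 1241.28 lb at 1.3 ft from L.
ΣM about L: R_y·2.9 − (517.2·2.4)·1.3 − 1300 = 0 → R_y = 2913.664/2.9 = 1004.71 ≈ 1005 lb.
ΣF_y = 0: L_y + 1004.71 − 517.2·2.4 = 0 → L_y = 236.6 lb.
ΣF_x = 0: no horizontal applied forces, so L_x = 0.

L_x = 0, L_y = 236.6 lb, R_y = 1005 lb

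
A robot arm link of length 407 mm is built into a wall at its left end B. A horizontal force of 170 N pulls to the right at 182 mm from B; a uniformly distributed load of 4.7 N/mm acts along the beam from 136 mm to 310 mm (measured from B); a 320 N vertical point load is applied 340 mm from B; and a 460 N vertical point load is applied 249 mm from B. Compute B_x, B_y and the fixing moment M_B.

Resultant of the distributed load: 4.7 × 174 = 817.8 N at 223 mm from B.
ΣF_x = 0: B_x + 170 = 0 → B_x = -170.0 N.
ΣF_y = 0: B_y − 4.7·174 − 320 − 460 = 0 → B_y = 1598 N.
ΣM about B: M_B − (4.7·174)·223 − 320·340 − 460·249 = 0 → M_B = 405700 N·mm.

B_x = -170.0 N, B_y = 1598 N, M_B = 405700 N·mm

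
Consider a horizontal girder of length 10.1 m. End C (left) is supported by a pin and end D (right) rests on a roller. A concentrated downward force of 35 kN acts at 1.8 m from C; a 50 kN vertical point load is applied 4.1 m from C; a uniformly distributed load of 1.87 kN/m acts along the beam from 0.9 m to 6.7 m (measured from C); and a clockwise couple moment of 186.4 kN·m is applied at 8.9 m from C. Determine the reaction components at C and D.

C_x = 0, C_y = 46.78 kN, D_y = 49.07 kN

Resultant of the distributed load: 1.87 × 5.8 = 10.846 kN at 3.8 m from C.
Taking moments about C: D_y·10.1 − 35·1.8 − 50·4.1 − (1.87·5.8)·3.8 − 186.4 = 0 → D_y = 495.6148/10.1 = 49.0708 ≈ 49.07 kN.
ΣF_y = 0: C_y + 49.0708 − 35 − 50 − 1.87·5.8 = 0 → C_y = 46.78 kN.
ΣF_x = 0: no horizontal applied forces, so C_x = 0.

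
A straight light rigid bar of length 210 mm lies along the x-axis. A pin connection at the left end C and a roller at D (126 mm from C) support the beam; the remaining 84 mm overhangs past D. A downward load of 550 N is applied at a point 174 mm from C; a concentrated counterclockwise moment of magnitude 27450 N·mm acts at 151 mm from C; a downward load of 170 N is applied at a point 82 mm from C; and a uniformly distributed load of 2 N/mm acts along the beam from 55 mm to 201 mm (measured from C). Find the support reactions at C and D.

Resultant of the distributed load: 2 × 146 = 292 N at 128 mm from C.
Moments about C: D_y·126 − 550·174 + 27450 − 170·82 − (2·146)·128 = 0 → D_y = 119566/126 = 948.937 ≈ 948.9 N.
ΣF_y = 0: C_y + 948.937 − 550 − 170 − 2·146 = 0 → C_y = 63.06 N.
ΣF_x = 0: no horizontal applied forces, so C_x = 0.

C_x = 0, C_y = 63.06 N, D_y = 948.9 N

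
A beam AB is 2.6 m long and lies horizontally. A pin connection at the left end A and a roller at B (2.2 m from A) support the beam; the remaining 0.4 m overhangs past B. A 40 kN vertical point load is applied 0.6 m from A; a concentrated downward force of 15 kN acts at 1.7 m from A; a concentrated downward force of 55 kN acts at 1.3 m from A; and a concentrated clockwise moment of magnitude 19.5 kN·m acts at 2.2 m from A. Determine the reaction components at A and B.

ΣM about A: B_y·2.2 − 40·0.6 − 15·1.7 − 55·1.3 − 19.5 = 0 → B_y = 140.5/2.2 = 63.8636 ≈ 63.86 kN.
ΣF_y = 0: A_y + 63.8636 − 40 − 15 − 55 = 0 → A_y = 46.14 kN.
ΣF_x = 0: no horizontal applied forces, so A_x = 0.

A_x = 0, A_y = 46.14 kN, B_y = 63.86 kN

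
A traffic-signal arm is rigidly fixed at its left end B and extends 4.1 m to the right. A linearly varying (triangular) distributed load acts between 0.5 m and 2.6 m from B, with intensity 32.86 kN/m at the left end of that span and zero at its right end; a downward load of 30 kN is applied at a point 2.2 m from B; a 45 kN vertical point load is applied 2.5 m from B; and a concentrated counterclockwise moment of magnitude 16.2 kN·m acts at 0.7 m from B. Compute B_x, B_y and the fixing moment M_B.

Resultant of the triangular load: ½ × 32.86 × 2.1 = 34.503 kN, acting at 1.2 m from B (one-third of the span from the peak).
ΣF_x = 0: B_x = 0.
ΣF_y = 0: B_y − ½·32.86·2.1 − 30 − 45 = 0 → B_y = 109.5 kN.
ΣM about B: M_B − (½·32.86·2.1)·1.2 − 30·2.2 − 45·2.5 + 16.2 = 0 → M_B = 203.7 kN·m.

B_x = 0, B_y = 109.5 kN, M_B = 203.7 kN·m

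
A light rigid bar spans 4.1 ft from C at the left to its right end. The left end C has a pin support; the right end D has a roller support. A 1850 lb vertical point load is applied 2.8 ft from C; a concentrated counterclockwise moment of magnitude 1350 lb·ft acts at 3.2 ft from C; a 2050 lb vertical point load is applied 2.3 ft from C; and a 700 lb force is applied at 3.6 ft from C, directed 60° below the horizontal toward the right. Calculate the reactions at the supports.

Moments about C: D_y·4.1 − 1850·2.8 + 1350 − 2050·2.3 − 700·sin60°·3.6 = 0 → D_y = 10727.4/4.1 = 2616.44 ≈ 2616 lb.
ΣF_y = 0: C_y + 2616.44 − 1850 − 2050 − 700·sin60° = 0 → C_y = 1890 lb.
ΣF_x = 0: C_x + 700·cos60° = 0 → C_x = -350.0 lb.

C_x = -350.0 lb, C_y = 1890 lb, D_y = 2616 lb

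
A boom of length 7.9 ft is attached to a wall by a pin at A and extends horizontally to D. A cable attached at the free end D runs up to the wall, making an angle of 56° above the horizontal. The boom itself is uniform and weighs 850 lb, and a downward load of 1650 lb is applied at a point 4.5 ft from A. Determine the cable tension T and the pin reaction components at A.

T = 1646 lb, A_x = 920.6 lb, A_y = 1135 lb

ΣM about A: T·sin56°·7.9 − 850·3.95 − 1650·4.5 = 0 → T = 10782.5/(7.9·0.829038) = 1646.33 ≈ 1646 lb.
ΣF_x = 0: A_x − T·cos56° = 0 → A_x = 1646.33 × 0.559193 = 920.6 lb.
ΣF_y = 0: A_y + T·sin56° − 850 − 1650 = 0 → A_y = 2500 − 1646.33 × 0.829038 = 1135 lb.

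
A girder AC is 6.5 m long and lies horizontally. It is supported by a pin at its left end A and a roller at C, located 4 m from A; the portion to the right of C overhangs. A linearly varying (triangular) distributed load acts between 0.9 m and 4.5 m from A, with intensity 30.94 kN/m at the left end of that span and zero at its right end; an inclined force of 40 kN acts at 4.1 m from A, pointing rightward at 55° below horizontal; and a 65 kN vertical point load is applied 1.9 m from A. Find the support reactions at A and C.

Resultant of the triangular load: ½ × 30.94 × 3.6 = 55.692 kN, acting at 2.1 m from A (one-third of the span from the peak).
Taking moments about A: C_y·4 − (½·30.94·3.6)·2.1 − 40·sin55°·4.1 − 65·1.9 = 0 → C_y = 374.794/4 = 93.6985 ≈ 93.70 kN.
ΣF_y = 0: A_y + 93.6985 − ½·30.94·3.6 − 40·sin55° − 65 = 0 → A_y = 59.76 kN.
ΣF_x = 0: A_x + 40·cos55° = 0 → A_x = -22.94 kN.

A_x = -22.94 kN, A_y = 59.76 kN, C_y = 93.70 kN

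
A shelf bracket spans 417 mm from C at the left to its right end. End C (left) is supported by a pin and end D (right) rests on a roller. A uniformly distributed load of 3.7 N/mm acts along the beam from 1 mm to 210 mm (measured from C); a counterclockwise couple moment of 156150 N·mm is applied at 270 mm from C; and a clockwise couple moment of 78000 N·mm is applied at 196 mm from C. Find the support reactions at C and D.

Resultant of the distributed load: 3.7 × 209 = 773.3 N at 105.5 mm from C.
ΣM about C: D_y·417 − (3.7·209)·105.5 + 156150 − 78000 = 0 → D_y = 3433.15/417 = 8.23297 ≈ 8.233 N.
ΣF_y = 0: C_y + 8.23297 − 3.7·209 = 0 → C_y = 765.1 N.
ΣF_x = 0: no horizontal applied forces, so C_x = 0.

C_x = 0, C_y = 765.1 N, D_y = 8.233 N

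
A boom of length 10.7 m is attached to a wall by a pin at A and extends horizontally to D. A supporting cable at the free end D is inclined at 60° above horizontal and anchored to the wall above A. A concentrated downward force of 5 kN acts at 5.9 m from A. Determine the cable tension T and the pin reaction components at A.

ΣM about A: T·sin60°·10.7 − 5·5.9 = 0 → T = 29.5/(10.7·0.866025) = 3.18352 ≈ 3.184 kN.
ΣF_x = 0: A_x − T·cos60° = 0 → A_x = 3.18352 × 0.5 = 1.592 kN.
ΣF_y = 0: A_y + T·sin60° − 5 = 0 → A_y = 5 − 3.18352 × 0.866025 = 2.243 kN.

T = 3.184 kN, A_x = 1.592 kN, A_y = 2.243 kN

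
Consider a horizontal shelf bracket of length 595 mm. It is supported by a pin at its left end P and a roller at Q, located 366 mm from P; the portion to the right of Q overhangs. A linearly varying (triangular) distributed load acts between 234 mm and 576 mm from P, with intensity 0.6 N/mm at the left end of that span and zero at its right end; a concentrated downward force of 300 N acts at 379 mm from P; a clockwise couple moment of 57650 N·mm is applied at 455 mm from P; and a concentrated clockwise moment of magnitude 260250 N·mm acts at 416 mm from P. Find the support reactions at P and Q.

P_x = 0, P_y = -874.2 N, Q_y = 1277 N

Resultant of the triangular load: ½ × 0.6 × 342 = 102.6 N, acting at 348 mm from P (one-third of the span from the peak).
Taking moments about P: Q_y·366 − (½·0.6·342)·348 − 300·379 − 57650 − 260250 = 0 → Q_y = 467304.8/366 = 1276.79 ≈ 1277 N.
ΣF_y = 0: P_y + 1276.79 − ½·0.6·342 − 300 = 0 → P_y = -874.2 N.
ΣF_x = 0: no horizontal applied forces, so P_x = 0.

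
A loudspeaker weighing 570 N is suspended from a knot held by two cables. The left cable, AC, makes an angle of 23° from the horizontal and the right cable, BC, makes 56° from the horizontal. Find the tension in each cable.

T_AC = 324.7 N, T_BC = 534.5 N

ΣF_x = 0: −T_AC·cos23° + T_BC·cos56° = 0 → T_BC = 1.64613·T_AC.
ΣF_y = 0: T_AC·sin23° + T_BC·sin56° = 570.
Substitute: T_AC·(0.390731 + 1.64613·0.829038) = 570 → T_AC = 324.706 ≈ 324.7 N.
Then T_BC = 1.64613 × 324.706 = 534.5 N.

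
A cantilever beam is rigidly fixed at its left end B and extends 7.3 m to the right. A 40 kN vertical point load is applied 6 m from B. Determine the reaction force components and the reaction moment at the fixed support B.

B_x = 0, B_y = 40.00 kN, M_B = 240.0 kN·m

ΣF_x = 0: B_x = 0.
ΣF_y = 0: B_y − 40 = 0 → B_y = 40.00 kN.
ΣM about B: M_B − 40·6 = 0 → M_B = 240.0 kN·m.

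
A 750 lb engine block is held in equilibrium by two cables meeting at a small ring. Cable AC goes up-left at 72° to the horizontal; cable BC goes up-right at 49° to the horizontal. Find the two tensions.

ΣF_x = 0: −T_AC·cos72° + T_BC·cos49° = 0 → T_BC = 0.47102·T_AC.
ΣF_y = 0: T_AC·sin72° + T_BC·sin49° = 750.
Substitute: T_AC·(0.951057 + 0.47102·0.75471) = 750 → T_AC = 574.035 ≈ 574.0 lb.
Then T_BC = 0.47102 × 574.035 = 270.4 lb.

T_AC = 574.0 lb, T_BC = 270.4 lb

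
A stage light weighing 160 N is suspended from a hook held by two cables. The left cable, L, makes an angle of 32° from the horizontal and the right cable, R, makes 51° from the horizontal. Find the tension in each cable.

ΣF_x = 0: −T_L·cos32° + T_R·cos51° = 0 → T_R = 1.34756·T_L.
ΣF_y = 0: T_L·sin32° + T_R·sin51° = 160.
Substitute: T_L·(0.529919 + 1.34756·0.777146) = 160 → T_L = 101.448 ≈ 101.4 N.
Then T_R = 1.34756 × 101.448 = 136.7 N.

T_L = 101.4 N, T_R = 136.7 N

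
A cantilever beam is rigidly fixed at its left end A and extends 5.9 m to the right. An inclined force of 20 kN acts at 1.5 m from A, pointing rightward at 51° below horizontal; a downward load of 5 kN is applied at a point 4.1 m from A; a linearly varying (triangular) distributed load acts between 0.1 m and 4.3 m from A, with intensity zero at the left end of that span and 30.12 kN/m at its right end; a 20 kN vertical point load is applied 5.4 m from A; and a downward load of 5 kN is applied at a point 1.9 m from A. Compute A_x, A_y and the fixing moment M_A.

Resultant of the triangular load: ½ × 30.12 × 4.2 = 63.252 kN, acting at 2.9 m from A (one-third of the span from the peak).
ΣF_x = 0: A_x + 20·cos51° = 0 → A_x = -12.59 kN.
ΣF_y = 0: A_y − 20·sin51° − 5 − ½·30.12·4.2 − 20 − 5 = 0 → A_y = 108.8 kN.
ΣM about A: M_A − 20·sin51°·1.5 − 5·4.1 − (½·30.12·4.2)·2.9 − 20·5.4 − 5·1.9 = 0 → M_A = 344.7 kN·m.

A_x = -12.59 kN, A_y = 108.8 kN, M_A = 344.7 kN·m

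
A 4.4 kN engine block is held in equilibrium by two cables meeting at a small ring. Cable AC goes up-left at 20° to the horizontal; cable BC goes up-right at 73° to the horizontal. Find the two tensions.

ΣF_x = 0: −T_AC·cos20° + T_BC·cos73° = 0 → T_BC = 3.21403·T_AC.
ΣF_y = 0: T_AC·sin20° + T_BC·sin73° = 4.4.
Substitute: T_AC·(0.34202 + 3.21403·0.956305) = 4.4 → T_AC = 1.2882 ≈ 1.288 kN.
Then T_BC = 3.21403 × 1.2882 = 4.140 kN.

T_AC = 1.288 kN, T_BC = 4.140 kN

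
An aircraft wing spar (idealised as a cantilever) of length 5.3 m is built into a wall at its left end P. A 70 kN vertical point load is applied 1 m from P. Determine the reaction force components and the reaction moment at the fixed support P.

ΣF_x = 0: P_x = 0.
ΣF_y = 0: P_y − 70 = 0 → P_y = 70.00 kN.
ΣM about P: M_P − 70·1 = 0 → M_P = 70.00 kN·m.

P_x = 0, P_y = 70.00 kN, M_P = 70.00 kN·m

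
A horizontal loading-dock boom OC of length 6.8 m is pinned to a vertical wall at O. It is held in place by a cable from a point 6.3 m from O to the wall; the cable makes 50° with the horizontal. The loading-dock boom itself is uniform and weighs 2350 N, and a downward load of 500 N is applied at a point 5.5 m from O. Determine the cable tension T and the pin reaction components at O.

ΣM about O: T·sin50°·6.3 − 2350·3.4 − 500·5.5 = 0 → T = 10740/(6.3·0.766044) = 2225.41 ≈ 2225 N.
ΣF_x = 0: O_x − T·cos50° = 0 → O_x = 2225.41 × 0.642788 = 1430 N.
ΣF_y = 0: O_y + T·sin50° − 2350 − 500 = 0 → O_y = 2850 − 2225.41 × 0.766044 = 1145 N.

T = 2225 N, O_x = 1430 N, O_y = 1145 N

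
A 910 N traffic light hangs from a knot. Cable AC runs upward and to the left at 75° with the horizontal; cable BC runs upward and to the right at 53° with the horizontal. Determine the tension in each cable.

ΣF_x = 0: −T_AC·cos75° + T_BC·cos53° = 0 → T_BC = 0.430064·T_AC.
ΣF_y = 0: T_AC·sin75° + T_BC·sin53° = 910.
Substitute: T_AC·(0.965926 + 0.430064·0.798636) = 910 → T_AC = 694.98 ≈ 695.0 N.
Then T_BC = 0.430064 × 694.98 = 298.9 N.

T_AC = 695.0 N, T_BC = 298.9 N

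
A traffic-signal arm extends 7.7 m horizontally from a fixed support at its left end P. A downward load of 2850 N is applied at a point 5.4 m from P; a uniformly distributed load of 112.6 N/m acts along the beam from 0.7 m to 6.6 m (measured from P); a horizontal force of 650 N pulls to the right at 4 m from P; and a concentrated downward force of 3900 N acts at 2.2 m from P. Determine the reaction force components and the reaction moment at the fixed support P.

Resultant of the distributed load: 112.6 × 5.9 = 664.34 N at 3.65 m from P.
ΣF_x = 0: P_x + 650 = 0 → P_x = -650.0 N.
ΣF_y = 0: P_y − 2850 − 112.6·5.9 − 3900 = 0 → P_y = 7414 N.
ΣM about P: M_P − 2850·5.4 − (112.6·5.9)·3.65 − 3900·2.2 = 0 → M_P = 26390 N·m.

P_x = -650.0 N, P_y = 7414 N, M_P = 26390 N·m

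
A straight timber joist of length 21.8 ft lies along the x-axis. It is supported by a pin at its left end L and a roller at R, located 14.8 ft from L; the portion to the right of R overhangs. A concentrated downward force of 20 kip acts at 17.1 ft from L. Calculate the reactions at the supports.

L_x = 0, L_y = -3.108 kip, R_y = 23.11 kip

Moments about L: R_y·14.8 − 20·17.1 = 0 → R_y = 342/14.8 = 23.1081 ≈ 23.11 kip.
ΣF_y = 0: L_y + 23.1081 − 20 = 0 → L_y = -3.108 kip.
ΣF_x = 0: no horizontal applied forces, so L_x = 0.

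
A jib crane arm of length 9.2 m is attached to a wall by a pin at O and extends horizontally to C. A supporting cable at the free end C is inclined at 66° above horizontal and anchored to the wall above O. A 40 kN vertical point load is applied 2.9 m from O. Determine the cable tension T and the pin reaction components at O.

T = 13.80 kN, O_x = 5.614 kN, O_y = 27.39 kN

ΣM about O: T·sin66°·9.2 − 40·2.9 = 0 → T = 116/(9.2·0.913545) = 13.8019 ≈ 13.80 kN.
ΣF_x = 0: O_x − T·cos66° = 0 → O_x = 13.8019 × 0.406737 = 5.614 kN.
ΣF_y = 0: O_y + T·sin66° − 40 = 0 → O_y = 40 − 13.8019 × 0.913545 = 27.39 kN.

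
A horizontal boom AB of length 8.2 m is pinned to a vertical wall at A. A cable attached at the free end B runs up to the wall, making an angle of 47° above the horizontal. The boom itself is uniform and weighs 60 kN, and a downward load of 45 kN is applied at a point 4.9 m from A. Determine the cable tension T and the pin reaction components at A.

T = 77.79 kN, A_x = 53.05 kN, A_y = 48.11 kN

ΣM about A: T·sin47°·8.2 − 60·4.1 − 45·4.9 = 0 → T = 466.5/(8.2·0.731354) = 77.7876 ≈ 77.79 kN.
ΣF_x = 0: A_x − T·cos47° = 0 → A_x = 77.7876 × 0.681998 = 53.05 kN.
ΣF_y = 0: A_y + T·sin47° − 60 − 45 = 0 → A_y = 105 − 77.7876 × 0.731354 = 48.11 kN.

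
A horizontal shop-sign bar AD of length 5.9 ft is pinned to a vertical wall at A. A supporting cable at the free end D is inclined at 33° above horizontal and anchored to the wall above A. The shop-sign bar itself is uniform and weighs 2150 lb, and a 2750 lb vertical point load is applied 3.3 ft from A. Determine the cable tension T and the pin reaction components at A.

ΣM about A: T·sin33°·5.9 − 2150·2.95 − 2750·3.3 = 0 → T = 15417.5/(5.9·0.544639) = 4797.92 ≈ 4798 lb.
ΣF_x = 0: A_x − T·cos33° = 0 → A_x = 4797.92 × 0.838671 = 4024 lb.
ΣF_y = 0: A_y + T·sin33° − 2150 − 2750 = 0 → A_y = 4900 − 4797.92 × 0.544639 = 2287 lb.

T = 4798 lb, A_x = 4024 lb, A_y = 2287 lb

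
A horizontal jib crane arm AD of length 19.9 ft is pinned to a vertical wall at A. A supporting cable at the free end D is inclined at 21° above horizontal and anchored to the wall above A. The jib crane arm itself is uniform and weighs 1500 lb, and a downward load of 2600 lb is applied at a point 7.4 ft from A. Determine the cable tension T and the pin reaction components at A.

T = 4791 lb, A_x = 4473 lb, A_y = 2383 lb

ΣM about A: T·sin21°·19.9 − 1500·9.95 − 2600·7.4 = 0 → T = 34165/(19.9·0.358368) = 4790.7 ≈ 4791 lb.
ΣF_x = 0: A_x − T·cos21° = 0 → A_x = 4790.7 × 0.93358 = 4473 lb.
ΣF_y = 0: A_y + T·sin21° − 1500 − 2600 = 0 → A_y = 4100 − 4790.7 × 0.358368 = 2383 lb.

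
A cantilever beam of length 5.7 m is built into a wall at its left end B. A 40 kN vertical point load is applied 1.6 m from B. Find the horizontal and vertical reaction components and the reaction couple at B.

B_x = 0, B_y = 40.00 kN, M_B = 64.00 kN·m

ΣF_x = 0: B_x = 0.
ΣF_y = 0: B_y − 40 = 0 → B_y = 40.00 kN.
ΣM about B: M_B − 40·1.6 = 0 → M_B = 64.00 kN·m.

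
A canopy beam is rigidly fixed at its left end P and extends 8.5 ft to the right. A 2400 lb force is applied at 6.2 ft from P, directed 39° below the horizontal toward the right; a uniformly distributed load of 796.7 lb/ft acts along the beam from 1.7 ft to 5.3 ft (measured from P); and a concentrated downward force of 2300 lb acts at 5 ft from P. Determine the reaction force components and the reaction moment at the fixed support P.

Resultant of the distributed load: 796.7 × 3.6 = 2868.12 lb at 3.5 ft from P.
ΣF_x = 0: P_x + 2400·cos39° = 0 → P_x = -1865 lb.
ΣF_y = 0: P_y − 2400·sin39° − 796.7·3.6 − 2300 = 0 → P_y = 6678 lb.
ΣM about P: M_P − 2400·sin39°·6.2 − (796.7·3.6)·3.5 − 2300·5 = 0 → M_P = 30900 lb·ft.

P_x = -1865 lb, P_y = 6678 lb, M_P = 30900 lb·ft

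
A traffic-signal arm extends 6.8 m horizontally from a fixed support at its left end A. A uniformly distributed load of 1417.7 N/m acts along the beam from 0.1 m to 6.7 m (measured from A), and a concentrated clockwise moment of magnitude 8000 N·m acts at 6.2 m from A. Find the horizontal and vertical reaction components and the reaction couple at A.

A_x = 0, A_y = 9357 N, M_A = 39810 N·m

Resultant of the distributed load: 1417.7 × 6.6 = 9356.82 N at 3.4 m from A.
ΣF_x = 0: A_x = 0.
ΣF_y = 0: A_y − 1417.7·6.6 = 0 → A_y = 9357 N.
ΣM about A: M_A − (1417.7·6.6)·3.4 − 8000 = 0 → M_A = 39810 N·m.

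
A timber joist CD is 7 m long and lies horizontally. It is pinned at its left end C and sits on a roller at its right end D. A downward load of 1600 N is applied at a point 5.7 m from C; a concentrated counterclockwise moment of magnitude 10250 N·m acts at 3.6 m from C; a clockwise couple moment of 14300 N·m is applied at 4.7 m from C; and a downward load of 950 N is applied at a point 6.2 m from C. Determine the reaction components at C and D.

Taking moments about C: D_y·7 − 1600·5.7 + 10250 − 14300 − 950·6.2 = 0 → D_y = 19060/7 = 2722.86 ≈ 2723 N.
ΣF_y = 0: C_y + 2722.86 − 1600 − 950 = 0 → C_y = -172.9 N.
ΣF_x = 0: no horizontal applied forces, so C_x = 0.

C_x = 0, C_y = -172.9 N, D_y = 2723 N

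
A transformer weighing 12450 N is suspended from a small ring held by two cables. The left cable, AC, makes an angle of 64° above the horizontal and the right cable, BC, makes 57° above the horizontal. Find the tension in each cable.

ΣF_x = 0: −T_AC·cos64° + T_BC·cos57° = 0 → T_BC = 0.804884·T_AC.
ΣF_y = 0: T_AC·sin64° + T_BC·sin57° = 12450.
Substitute: T_AC·(0.898794 + 0.804884·0.838671) = 12450 → T_AC = 7910.65 ≈ 7911 N.
Then T_BC = 0.804884 × 7910.65 = 6367 N.

T_AC = 7911 N, T_BC = 6367 N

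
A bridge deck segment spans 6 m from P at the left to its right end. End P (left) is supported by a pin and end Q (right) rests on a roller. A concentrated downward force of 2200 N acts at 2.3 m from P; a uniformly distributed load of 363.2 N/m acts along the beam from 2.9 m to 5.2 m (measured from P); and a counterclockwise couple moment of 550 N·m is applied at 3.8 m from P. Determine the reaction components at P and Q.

Resultant of the distributed load: 363.2 × 2.3 = 835.36 N at 4.05 m from P.
Moments about P: Q_y·6 − 2200·2.3 − (363.2·2.3)·4.05 + 550 = 0 → Q_y = 7893.208/6 = 1315.53 ≈ 1316 N.
ΣF_y = 0: P_y + 1315.53 − 2200 − 363.2·2.3 = 0 → P_y = 1720 N.
ΣF_x = 0: no horizontal applied forces, so P_x = 0.

P_x = 0, P_y = 1720 N, Q_y = 1316 N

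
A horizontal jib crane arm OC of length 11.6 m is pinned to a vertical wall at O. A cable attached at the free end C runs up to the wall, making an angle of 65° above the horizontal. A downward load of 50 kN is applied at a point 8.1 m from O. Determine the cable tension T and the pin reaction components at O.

ΣM about O: T·sin65°·11.6 − 50·8.1 = 0 → T = 405/(11.6·0.906308) = 38.5231 ≈ 38.52 kN.
ΣF_x = 0: O_x − T·cos65° = 0 → O_x = 38.5231 × 0.422618 = 16.28 kN.
ΣF_y = 0: O_y + T·sin65° − 50 = 0 → O_y = 50 − 38.5231 × 0.906308 = 15.09 kN.

T = 38.52 kN, O_x = 16.28 kN, O_y = 15.09 kN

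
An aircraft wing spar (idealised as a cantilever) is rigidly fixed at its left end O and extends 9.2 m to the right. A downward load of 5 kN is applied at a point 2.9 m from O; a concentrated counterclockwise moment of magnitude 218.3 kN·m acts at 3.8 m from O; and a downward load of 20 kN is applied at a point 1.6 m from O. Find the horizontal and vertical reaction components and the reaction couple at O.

O_x = 0, O_y = 25.00 kN, M_O = -171.8 kN·m

ΣF_x = 0: O_x = 0.
ΣF_y = 0: O_y − 5 − 20 = 0 → O_y = 25.00 kN.
ΣM about O: M_O − 5·2.9 + 218.3 − 20·1.6 = 0 → M_O = -171.8 kN·m.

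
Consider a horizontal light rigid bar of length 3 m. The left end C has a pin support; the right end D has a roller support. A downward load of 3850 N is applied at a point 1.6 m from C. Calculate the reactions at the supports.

Moments about C: D_y·3 − 3850·1.6 = 0 → D_y = 6160/3 = 2053.33 ≈ 2053 N.
ΣF_y = 0: C_y + 2053.33 − 3850 = 0 → C_y = 1797 N.
ΣF_x = 0: no horizontal applied forces, so C_x = 0.

C_x = 0, C_y = 1797 N, D_y = 2053 N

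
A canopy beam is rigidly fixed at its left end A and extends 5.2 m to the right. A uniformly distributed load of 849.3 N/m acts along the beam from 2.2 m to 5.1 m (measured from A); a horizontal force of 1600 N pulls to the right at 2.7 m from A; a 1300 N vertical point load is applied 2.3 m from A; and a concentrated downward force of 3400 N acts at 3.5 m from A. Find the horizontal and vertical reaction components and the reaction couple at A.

Resultant of the distributed load: 849.3 × 2.9 = 2462.97 N at 3.65 m from A.
ΣF_x = 0: A_x + 1600 = 0 → A_x = -1600 N.
ΣF_y = 0: A_y − 849.3·2.9 − 1300 − 3400 = 0 → A_y = 7163 N.
ΣM about A: M_A − (849.3·2.9)·3.65 − 1300·2.3 − 3400·3.5 = 0 → M_A = 23880 N·m.

A_x = -1600 N, A_y = 7163 N, M_A = 23880 N·m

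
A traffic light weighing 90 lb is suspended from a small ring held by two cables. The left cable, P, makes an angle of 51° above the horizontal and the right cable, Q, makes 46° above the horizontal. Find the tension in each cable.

ΣF_x = 0: −T_P·cos51° + T_Q·cos46° = 0 → T_Q = 0.905942·T_P.
ΣF_y = 0: T_P·sin51° + T_Q·sin46° = 90.
Substitute: T_P·(0.777146 + 0.905942·0.71934) = 90 → T_P = 62.9888 ≈ 62.99 lb.
Then T_Q = 0.905942 × 62.9888 = 57.06 lb.

T_P = 62.99 lb, T_Q = 57.06 lb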